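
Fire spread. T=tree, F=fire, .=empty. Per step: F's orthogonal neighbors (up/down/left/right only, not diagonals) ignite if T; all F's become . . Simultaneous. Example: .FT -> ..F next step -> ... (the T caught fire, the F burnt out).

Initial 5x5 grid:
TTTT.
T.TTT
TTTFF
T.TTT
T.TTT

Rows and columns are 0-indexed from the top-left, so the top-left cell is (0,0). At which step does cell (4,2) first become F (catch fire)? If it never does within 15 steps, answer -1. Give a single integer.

Step 1: cell (4,2)='T' (+5 fires, +2 burnt)
Step 2: cell (4,2)='T' (+6 fires, +5 burnt)
Step 3: cell (4,2)='F' (+3 fires, +6 burnt)
  -> target ignites at step 3
Step 4: cell (4,2)='.' (+3 fires, +3 burnt)
Step 5: cell (4,2)='.' (+2 fires, +3 burnt)
Step 6: cell (4,2)='.' (+0 fires, +2 burnt)
  fire out at step 6

3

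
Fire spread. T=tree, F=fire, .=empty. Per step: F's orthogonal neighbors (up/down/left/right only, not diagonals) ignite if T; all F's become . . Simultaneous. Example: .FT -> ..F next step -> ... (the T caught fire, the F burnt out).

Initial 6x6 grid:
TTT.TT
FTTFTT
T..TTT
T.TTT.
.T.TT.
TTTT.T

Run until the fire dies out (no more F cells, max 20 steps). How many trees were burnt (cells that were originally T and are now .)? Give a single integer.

Answer: 24

Derivation:
Step 1: +6 fires, +2 burnt (F count now 6)
Step 2: +7 fires, +6 burnt (F count now 7)
Step 3: +5 fires, +7 burnt (F count now 5)
Step 4: +2 fires, +5 burnt (F count now 2)
Step 5: +1 fires, +2 burnt (F count now 1)
Step 6: +1 fires, +1 burnt (F count now 1)
Step 7: +2 fires, +1 burnt (F count now 2)
Step 8: +0 fires, +2 burnt (F count now 0)
Fire out after step 8
Initially T: 25, now '.': 35
Total burnt (originally-T cells now '.'): 24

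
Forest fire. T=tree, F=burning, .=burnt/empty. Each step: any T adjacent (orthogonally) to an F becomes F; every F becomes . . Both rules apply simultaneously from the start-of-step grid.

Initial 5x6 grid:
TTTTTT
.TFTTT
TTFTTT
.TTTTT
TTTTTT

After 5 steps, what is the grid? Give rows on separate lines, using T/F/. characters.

Step 1: 6 trees catch fire, 2 burn out
  TTFTTT
  .F.FTT
  TF.FTT
  .TFTTT
  TTTTTT
Step 2: 8 trees catch fire, 6 burn out
  TF.FTT
  ....FT
  F...FT
  .F.FTT
  TTFTTT
Step 3: 7 trees catch fire, 8 burn out
  F...FT
  .....F
  .....F
  ....FT
  TF.FTT
Step 4: 4 trees catch fire, 7 burn out
  .....F
  ......
  ......
  .....F
  F...FT
Step 5: 1 trees catch fire, 4 burn out
  ......
  ......
  ......
  ......
  .....F

......
......
......
......
.....F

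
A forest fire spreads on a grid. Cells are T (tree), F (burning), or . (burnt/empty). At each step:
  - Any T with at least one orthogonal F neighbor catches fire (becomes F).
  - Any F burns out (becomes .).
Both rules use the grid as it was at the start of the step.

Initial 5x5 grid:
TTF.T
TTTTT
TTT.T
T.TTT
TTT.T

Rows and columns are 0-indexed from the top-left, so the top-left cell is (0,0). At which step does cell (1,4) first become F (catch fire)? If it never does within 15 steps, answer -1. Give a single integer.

Step 1: cell (1,4)='T' (+2 fires, +1 burnt)
Step 2: cell (1,4)='T' (+4 fires, +2 burnt)
Step 3: cell (1,4)='F' (+4 fires, +4 burnt)
  -> target ignites at step 3
Step 4: cell (1,4)='.' (+5 fires, +4 burnt)
Step 5: cell (1,4)='.' (+3 fires, +5 burnt)
Step 6: cell (1,4)='.' (+2 fires, +3 burnt)
Step 7: cell (1,4)='.' (+0 fires, +2 burnt)
  fire out at step 7

3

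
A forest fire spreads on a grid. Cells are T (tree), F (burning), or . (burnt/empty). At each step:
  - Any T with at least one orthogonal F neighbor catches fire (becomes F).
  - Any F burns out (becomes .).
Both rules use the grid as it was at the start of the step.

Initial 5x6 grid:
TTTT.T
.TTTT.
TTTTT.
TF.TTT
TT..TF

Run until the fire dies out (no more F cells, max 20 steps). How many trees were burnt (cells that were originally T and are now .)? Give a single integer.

Answer: 20

Derivation:
Step 1: +5 fires, +2 burnt (F count now 5)
Step 2: +5 fires, +5 burnt (F count now 5)
Step 3: +5 fires, +5 burnt (F count now 5)
Step 4: +4 fires, +5 burnt (F count now 4)
Step 5: +1 fires, +4 burnt (F count now 1)
Step 6: +0 fires, +1 burnt (F count now 0)
Fire out after step 6
Initially T: 21, now '.': 29
Total burnt (originally-T cells now '.'): 20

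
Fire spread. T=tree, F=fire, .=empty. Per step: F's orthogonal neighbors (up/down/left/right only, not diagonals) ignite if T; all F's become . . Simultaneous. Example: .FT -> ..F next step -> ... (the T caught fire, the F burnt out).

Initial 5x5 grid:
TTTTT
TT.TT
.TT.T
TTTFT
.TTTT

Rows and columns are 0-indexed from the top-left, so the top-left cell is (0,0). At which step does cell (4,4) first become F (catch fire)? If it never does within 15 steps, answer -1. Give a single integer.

Step 1: cell (4,4)='T' (+3 fires, +1 burnt)
Step 2: cell (4,4)='F' (+5 fires, +3 burnt)
  -> target ignites at step 2
Step 3: cell (4,4)='.' (+4 fires, +5 burnt)
Step 4: cell (4,4)='.' (+3 fires, +4 burnt)
Step 5: cell (4,4)='.' (+3 fires, +3 burnt)
Step 6: cell (4,4)='.' (+2 fires, +3 burnt)
Step 7: cell (4,4)='.' (+0 fires, +2 burnt)
  fire out at step 7

2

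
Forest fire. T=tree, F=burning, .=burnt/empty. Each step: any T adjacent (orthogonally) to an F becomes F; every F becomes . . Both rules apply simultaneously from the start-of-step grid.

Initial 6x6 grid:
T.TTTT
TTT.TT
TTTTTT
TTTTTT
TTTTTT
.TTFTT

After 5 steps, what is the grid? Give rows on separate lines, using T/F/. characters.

Step 1: 3 trees catch fire, 1 burn out
  T.TTTT
  TTT.TT
  TTTTTT
  TTTTTT
  TTTFTT
  .TF.FT
Step 2: 5 trees catch fire, 3 burn out
  T.TTTT
  TTT.TT
  TTTTTT
  TTTFTT
  TTF.FT
  .F...F
Step 3: 5 trees catch fire, 5 burn out
  T.TTTT
  TTT.TT
  TTTFTT
  TTF.FT
  TF...F
  ......
Step 4: 5 trees catch fire, 5 burn out
  T.TTTT
  TTT.TT
  TTF.FT
  TF...F
  F.....
  ......
Step 5: 5 trees catch fire, 5 burn out
  T.TTTT
  TTF.FT
  TF...F
  F.....
  ......
  ......

T.TTTT
TTF.FT
TF...F
F.....
......
......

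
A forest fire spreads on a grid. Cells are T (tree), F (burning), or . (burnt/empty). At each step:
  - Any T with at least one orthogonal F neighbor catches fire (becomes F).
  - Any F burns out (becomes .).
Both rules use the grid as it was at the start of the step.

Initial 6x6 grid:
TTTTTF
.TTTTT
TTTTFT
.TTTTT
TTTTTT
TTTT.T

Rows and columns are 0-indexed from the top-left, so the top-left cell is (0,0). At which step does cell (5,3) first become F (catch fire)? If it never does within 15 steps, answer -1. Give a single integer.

Step 1: cell (5,3)='T' (+6 fires, +2 burnt)
Step 2: cell (5,3)='T' (+6 fires, +6 burnt)
Step 3: cell (5,3)='T' (+6 fires, +6 burnt)
Step 4: cell (5,3)='F' (+7 fires, +6 burnt)
  -> target ignites at step 4
Step 5: cell (5,3)='.' (+3 fires, +7 burnt)
Step 6: cell (5,3)='.' (+2 fires, +3 burnt)
Step 7: cell (5,3)='.' (+1 fires, +2 burnt)
Step 8: cell (5,3)='.' (+0 fires, +1 burnt)
  fire out at step 8

4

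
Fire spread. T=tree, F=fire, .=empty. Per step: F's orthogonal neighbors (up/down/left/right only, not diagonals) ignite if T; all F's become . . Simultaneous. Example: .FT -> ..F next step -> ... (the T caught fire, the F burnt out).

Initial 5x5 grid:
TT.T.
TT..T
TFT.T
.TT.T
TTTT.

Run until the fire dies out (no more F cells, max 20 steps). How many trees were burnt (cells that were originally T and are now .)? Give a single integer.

Answer: 12

Derivation:
Step 1: +4 fires, +1 burnt (F count now 4)
Step 2: +4 fires, +4 burnt (F count now 4)
Step 3: +3 fires, +4 burnt (F count now 3)
Step 4: +1 fires, +3 burnt (F count now 1)
Step 5: +0 fires, +1 burnt (F count now 0)
Fire out after step 5
Initially T: 16, now '.': 21
Total burnt (originally-T cells now '.'): 12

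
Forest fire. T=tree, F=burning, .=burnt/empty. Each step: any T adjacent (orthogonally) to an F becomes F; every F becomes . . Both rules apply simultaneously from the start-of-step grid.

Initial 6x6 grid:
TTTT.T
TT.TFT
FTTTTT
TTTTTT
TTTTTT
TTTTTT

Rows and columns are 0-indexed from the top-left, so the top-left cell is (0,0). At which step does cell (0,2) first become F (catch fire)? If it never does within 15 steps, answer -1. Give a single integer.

Step 1: cell (0,2)='T' (+6 fires, +2 burnt)
Step 2: cell (0,2)='T' (+10 fires, +6 burnt)
Step 3: cell (0,2)='F' (+8 fires, +10 burnt)
  -> target ignites at step 3
Step 4: cell (0,2)='.' (+5 fires, +8 burnt)
Step 5: cell (0,2)='.' (+3 fires, +5 burnt)
Step 6: cell (0,2)='.' (+0 fires, +3 burnt)
  fire out at step 6

3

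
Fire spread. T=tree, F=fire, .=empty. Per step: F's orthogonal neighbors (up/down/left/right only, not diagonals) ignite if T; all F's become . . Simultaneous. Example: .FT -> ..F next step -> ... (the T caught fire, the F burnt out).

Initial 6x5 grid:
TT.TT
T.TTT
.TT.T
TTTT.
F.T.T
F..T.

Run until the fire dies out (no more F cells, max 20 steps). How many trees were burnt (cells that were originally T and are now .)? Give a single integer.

Answer: 13

Derivation:
Step 1: +1 fires, +2 burnt (F count now 1)
Step 2: +1 fires, +1 burnt (F count now 1)
Step 3: +2 fires, +1 burnt (F count now 2)
Step 4: +3 fires, +2 burnt (F count now 3)
Step 5: +1 fires, +3 burnt (F count now 1)
Step 6: +1 fires, +1 burnt (F count now 1)
Step 7: +2 fires, +1 burnt (F count now 2)
Step 8: +2 fires, +2 burnt (F count now 2)
Step 9: +0 fires, +2 burnt (F count now 0)
Fire out after step 9
Initially T: 18, now '.': 25
Total burnt (originally-T cells now '.'): 13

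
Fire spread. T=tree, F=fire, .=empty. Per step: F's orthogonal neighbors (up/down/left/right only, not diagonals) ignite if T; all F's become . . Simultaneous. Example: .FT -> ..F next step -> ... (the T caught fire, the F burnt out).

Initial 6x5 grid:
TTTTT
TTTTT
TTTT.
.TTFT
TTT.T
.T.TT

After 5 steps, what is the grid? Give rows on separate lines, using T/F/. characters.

Step 1: 3 trees catch fire, 1 burn out
  TTTTT
  TTTTT
  TTTF.
  .TF.F
  TTT.T
  .T.TT
Step 2: 5 trees catch fire, 3 burn out
  TTTTT
  TTTFT
  TTF..
  .F...
  TTF.F
  .T.TT
Step 3: 6 trees catch fire, 5 burn out
  TTTFT
  TTF.F
  TF...
  .....
  TF...
  .T.TF
Step 4: 7 trees catch fire, 6 burn out
  TTF.F
  TF...
  F....
  .....
  F....
  .F.F.
Step 5: 2 trees catch fire, 7 burn out
  TF...
  F....
  .....
  .....
  .....
  .....

TF...
F....
.....
.....
.....
.....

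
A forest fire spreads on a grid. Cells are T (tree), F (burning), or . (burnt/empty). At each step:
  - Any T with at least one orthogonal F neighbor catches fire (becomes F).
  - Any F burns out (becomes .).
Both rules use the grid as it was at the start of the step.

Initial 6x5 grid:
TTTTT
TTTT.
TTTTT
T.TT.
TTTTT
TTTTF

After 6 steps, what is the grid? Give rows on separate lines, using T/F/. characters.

Step 1: 2 trees catch fire, 1 burn out
  TTTTT
  TTTT.
  TTTTT
  T.TT.
  TTTTF
  TTTF.
Step 2: 2 trees catch fire, 2 burn out
  TTTTT
  TTTT.
  TTTTT
  T.TT.
  TTTF.
  TTF..
Step 3: 3 trees catch fire, 2 burn out
  TTTTT
  TTTT.
  TTTTT
  T.TF.
  TTF..
  TF...
Step 4: 4 trees catch fire, 3 burn out
  TTTTT
  TTTT.
  TTTFT
  T.F..
  TF...
  F....
Step 5: 4 trees catch fire, 4 burn out
  TTTTT
  TTTF.
  TTF.F
  T....
  F....
  .....
Step 6: 4 trees catch fire, 4 burn out
  TTTFT
  TTF..
  TF...
  F....
  .....
  .....

TTTFT
TTF..
TF...
F....
.....
.....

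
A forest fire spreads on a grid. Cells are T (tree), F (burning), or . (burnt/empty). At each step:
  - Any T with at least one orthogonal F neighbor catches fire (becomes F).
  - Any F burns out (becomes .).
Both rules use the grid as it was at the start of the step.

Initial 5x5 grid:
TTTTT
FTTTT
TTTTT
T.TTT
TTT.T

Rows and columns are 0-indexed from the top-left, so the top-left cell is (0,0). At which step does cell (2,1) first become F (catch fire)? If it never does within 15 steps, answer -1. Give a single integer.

Step 1: cell (2,1)='T' (+3 fires, +1 burnt)
Step 2: cell (2,1)='F' (+4 fires, +3 burnt)
  -> target ignites at step 2
Step 3: cell (2,1)='.' (+4 fires, +4 burnt)
Step 4: cell (2,1)='.' (+5 fires, +4 burnt)
Step 5: cell (2,1)='.' (+4 fires, +5 burnt)
Step 6: cell (2,1)='.' (+1 fires, +4 burnt)
Step 7: cell (2,1)='.' (+1 fires, +1 burnt)
Step 8: cell (2,1)='.' (+0 fires, +1 burnt)
  fire out at step 8

2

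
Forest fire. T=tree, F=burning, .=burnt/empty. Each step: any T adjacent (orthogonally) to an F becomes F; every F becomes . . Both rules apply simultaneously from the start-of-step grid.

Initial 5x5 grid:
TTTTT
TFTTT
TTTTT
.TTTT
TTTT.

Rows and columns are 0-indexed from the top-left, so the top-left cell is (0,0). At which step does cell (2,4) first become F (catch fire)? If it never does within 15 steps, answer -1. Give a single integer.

Step 1: cell (2,4)='T' (+4 fires, +1 burnt)
Step 2: cell (2,4)='T' (+6 fires, +4 burnt)
Step 3: cell (2,4)='T' (+5 fires, +6 burnt)
Step 4: cell (2,4)='F' (+5 fires, +5 burnt)
  -> target ignites at step 4
Step 5: cell (2,4)='.' (+2 fires, +5 burnt)
Step 6: cell (2,4)='.' (+0 fires, +2 burnt)
  fire out at step 6

4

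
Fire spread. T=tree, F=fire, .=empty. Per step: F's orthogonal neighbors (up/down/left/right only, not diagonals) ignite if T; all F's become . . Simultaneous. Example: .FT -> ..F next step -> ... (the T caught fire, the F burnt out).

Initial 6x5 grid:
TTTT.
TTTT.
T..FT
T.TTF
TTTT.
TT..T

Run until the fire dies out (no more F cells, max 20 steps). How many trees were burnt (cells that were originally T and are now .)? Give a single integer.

Step 1: +3 fires, +2 burnt (F count now 3)
Step 2: +4 fires, +3 burnt (F count now 4)
Step 3: +3 fires, +4 burnt (F count now 3)
Step 4: +3 fires, +3 burnt (F count now 3)
Step 5: +4 fires, +3 burnt (F count now 4)
Step 6: +2 fires, +4 burnt (F count now 2)
Step 7: +0 fires, +2 burnt (F count now 0)
Fire out after step 7
Initially T: 20, now '.': 29
Total burnt (originally-T cells now '.'): 19

Answer: 19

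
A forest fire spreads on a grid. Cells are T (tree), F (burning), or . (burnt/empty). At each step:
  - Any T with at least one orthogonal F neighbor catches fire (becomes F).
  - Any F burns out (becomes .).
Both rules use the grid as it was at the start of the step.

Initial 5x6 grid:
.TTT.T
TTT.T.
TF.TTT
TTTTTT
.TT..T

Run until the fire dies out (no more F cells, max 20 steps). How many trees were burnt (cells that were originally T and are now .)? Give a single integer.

Step 1: +3 fires, +1 burnt (F count now 3)
Step 2: +6 fires, +3 burnt (F count now 6)
Step 3: +3 fires, +6 burnt (F count now 3)
Step 4: +3 fires, +3 burnt (F count now 3)
Step 5: +2 fires, +3 burnt (F count now 2)
Step 6: +3 fires, +2 burnt (F count now 3)
Step 7: +0 fires, +3 burnt (F count now 0)
Fire out after step 7
Initially T: 21, now '.': 29
Total burnt (originally-T cells now '.'): 20

Answer: 20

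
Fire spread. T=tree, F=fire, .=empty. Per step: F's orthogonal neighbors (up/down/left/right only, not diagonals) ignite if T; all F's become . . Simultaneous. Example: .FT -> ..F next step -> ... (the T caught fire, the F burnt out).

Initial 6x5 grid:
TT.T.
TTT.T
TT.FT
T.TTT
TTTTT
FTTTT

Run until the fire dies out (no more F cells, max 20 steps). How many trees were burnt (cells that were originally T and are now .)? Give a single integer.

Step 1: +4 fires, +2 burnt (F count now 4)
Step 2: +7 fires, +4 burnt (F count now 7)
Step 3: +4 fires, +7 burnt (F count now 4)
Step 4: +3 fires, +4 burnt (F count now 3)
Step 5: +2 fires, +3 burnt (F count now 2)
Step 6: +2 fires, +2 burnt (F count now 2)
Step 7: +0 fires, +2 burnt (F count now 0)
Fire out after step 7
Initially T: 23, now '.': 29
Total burnt (originally-T cells now '.'): 22

Answer: 22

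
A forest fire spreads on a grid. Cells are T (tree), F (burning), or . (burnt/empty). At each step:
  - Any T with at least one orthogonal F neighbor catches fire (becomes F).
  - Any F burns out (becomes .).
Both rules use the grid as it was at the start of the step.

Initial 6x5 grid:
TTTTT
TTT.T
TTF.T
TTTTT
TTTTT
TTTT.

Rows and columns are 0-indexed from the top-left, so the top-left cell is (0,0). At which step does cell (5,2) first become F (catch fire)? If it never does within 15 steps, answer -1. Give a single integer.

Step 1: cell (5,2)='T' (+3 fires, +1 burnt)
Step 2: cell (5,2)='T' (+6 fires, +3 burnt)
Step 3: cell (5,2)='F' (+8 fires, +6 burnt)
  -> target ignites at step 3
Step 4: cell (5,2)='.' (+7 fires, +8 burnt)
Step 5: cell (5,2)='.' (+2 fires, +7 burnt)
Step 6: cell (5,2)='.' (+0 fires, +2 burnt)
  fire out at step 6

3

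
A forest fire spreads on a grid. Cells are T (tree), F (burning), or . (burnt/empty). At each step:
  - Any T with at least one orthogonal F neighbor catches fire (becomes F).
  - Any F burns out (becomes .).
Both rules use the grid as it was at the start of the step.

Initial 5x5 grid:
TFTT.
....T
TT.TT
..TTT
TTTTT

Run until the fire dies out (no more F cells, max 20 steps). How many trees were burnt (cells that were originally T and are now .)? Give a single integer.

Answer: 3

Derivation:
Step 1: +2 fires, +1 burnt (F count now 2)
Step 2: +1 fires, +2 burnt (F count now 1)
Step 3: +0 fires, +1 burnt (F count now 0)
Fire out after step 3
Initially T: 16, now '.': 12
Total burnt (originally-T cells now '.'): 3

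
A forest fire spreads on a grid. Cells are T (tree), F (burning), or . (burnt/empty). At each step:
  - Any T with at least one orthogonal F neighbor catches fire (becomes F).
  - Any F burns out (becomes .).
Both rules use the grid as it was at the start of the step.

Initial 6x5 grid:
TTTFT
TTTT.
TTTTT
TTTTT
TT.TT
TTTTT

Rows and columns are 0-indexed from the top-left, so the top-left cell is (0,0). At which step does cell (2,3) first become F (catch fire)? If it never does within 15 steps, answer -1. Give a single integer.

Step 1: cell (2,3)='T' (+3 fires, +1 burnt)
Step 2: cell (2,3)='F' (+3 fires, +3 burnt)
  -> target ignites at step 2
Step 3: cell (2,3)='.' (+5 fires, +3 burnt)
Step 4: cell (2,3)='.' (+5 fires, +5 burnt)
Step 5: cell (2,3)='.' (+4 fires, +5 burnt)
Step 6: cell (2,3)='.' (+4 fires, +4 burnt)
Step 7: cell (2,3)='.' (+2 fires, +4 burnt)
Step 8: cell (2,3)='.' (+1 fires, +2 burnt)
Step 9: cell (2,3)='.' (+0 fires, +1 burnt)
  fire out at step 9

2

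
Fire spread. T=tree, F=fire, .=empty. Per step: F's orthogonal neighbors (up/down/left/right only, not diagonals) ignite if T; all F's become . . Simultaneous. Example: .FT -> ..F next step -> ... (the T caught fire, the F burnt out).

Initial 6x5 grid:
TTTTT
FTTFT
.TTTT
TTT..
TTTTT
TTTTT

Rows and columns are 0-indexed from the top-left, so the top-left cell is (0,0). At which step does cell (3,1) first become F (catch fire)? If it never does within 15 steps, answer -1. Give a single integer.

Step 1: cell (3,1)='T' (+6 fires, +2 burnt)
Step 2: cell (3,1)='T' (+6 fires, +6 burnt)
Step 3: cell (3,1)='F' (+2 fires, +6 burnt)
  -> target ignites at step 3
Step 4: cell (3,1)='.' (+3 fires, +2 burnt)
Step 5: cell (3,1)='.' (+4 fires, +3 burnt)
Step 6: cell (3,1)='.' (+3 fires, +4 burnt)
Step 7: cell (3,1)='.' (+1 fires, +3 burnt)
Step 8: cell (3,1)='.' (+0 fires, +1 burnt)
  fire out at step 8

3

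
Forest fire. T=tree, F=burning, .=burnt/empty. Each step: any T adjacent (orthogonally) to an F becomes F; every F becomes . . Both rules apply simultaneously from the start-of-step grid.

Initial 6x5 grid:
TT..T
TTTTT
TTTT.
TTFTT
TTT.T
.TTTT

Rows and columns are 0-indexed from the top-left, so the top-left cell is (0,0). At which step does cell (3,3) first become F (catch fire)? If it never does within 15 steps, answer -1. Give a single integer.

Step 1: cell (3,3)='F' (+4 fires, +1 burnt)
  -> target ignites at step 1
Step 2: cell (3,3)='.' (+7 fires, +4 burnt)
Step 3: cell (3,3)='.' (+7 fires, +7 burnt)
Step 4: cell (3,3)='.' (+4 fires, +7 burnt)
Step 5: cell (3,3)='.' (+2 fires, +4 burnt)
Step 6: cell (3,3)='.' (+0 fires, +2 burnt)
  fire out at step 6

1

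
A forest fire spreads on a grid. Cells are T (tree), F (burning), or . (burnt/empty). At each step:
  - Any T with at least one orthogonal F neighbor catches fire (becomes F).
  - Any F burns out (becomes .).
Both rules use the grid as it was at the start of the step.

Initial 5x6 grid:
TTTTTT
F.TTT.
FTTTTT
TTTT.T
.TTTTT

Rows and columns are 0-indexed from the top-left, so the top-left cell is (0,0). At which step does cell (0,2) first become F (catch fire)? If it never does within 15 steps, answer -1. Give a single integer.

Step 1: cell (0,2)='T' (+3 fires, +2 burnt)
Step 2: cell (0,2)='T' (+3 fires, +3 burnt)
Step 3: cell (0,2)='F' (+5 fires, +3 burnt)
  -> target ignites at step 3
Step 4: cell (0,2)='.' (+5 fires, +5 burnt)
Step 5: cell (0,2)='.' (+4 fires, +5 burnt)
Step 6: cell (0,2)='.' (+3 fires, +4 burnt)
Step 7: cell (0,2)='.' (+1 fires, +3 burnt)
Step 8: cell (0,2)='.' (+0 fires, +1 burnt)
  fire out at step 8

3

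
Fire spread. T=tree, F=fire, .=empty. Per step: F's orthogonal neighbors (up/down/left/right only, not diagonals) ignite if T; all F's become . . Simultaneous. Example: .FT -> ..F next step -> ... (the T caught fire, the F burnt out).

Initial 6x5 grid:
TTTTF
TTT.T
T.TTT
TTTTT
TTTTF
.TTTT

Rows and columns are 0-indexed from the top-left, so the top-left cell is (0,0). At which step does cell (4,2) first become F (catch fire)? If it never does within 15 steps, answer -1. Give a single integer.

Step 1: cell (4,2)='T' (+5 fires, +2 burnt)
Step 2: cell (4,2)='F' (+5 fires, +5 burnt)
  -> target ignites at step 2
Step 3: cell (4,2)='.' (+6 fires, +5 burnt)
Step 4: cell (4,2)='.' (+6 fires, +6 burnt)
Step 5: cell (4,2)='.' (+2 fires, +6 burnt)
Step 6: cell (4,2)='.' (+1 fires, +2 burnt)
Step 7: cell (4,2)='.' (+0 fires, +1 burnt)
  fire out at step 7

2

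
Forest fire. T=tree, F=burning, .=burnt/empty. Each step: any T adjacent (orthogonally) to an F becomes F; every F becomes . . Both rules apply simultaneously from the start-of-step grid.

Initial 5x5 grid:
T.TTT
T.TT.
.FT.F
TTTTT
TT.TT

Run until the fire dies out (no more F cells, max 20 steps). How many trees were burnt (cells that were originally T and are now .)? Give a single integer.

Step 1: +3 fires, +2 burnt (F count now 3)
Step 2: +6 fires, +3 burnt (F count now 6)
Step 3: +4 fires, +6 burnt (F count now 4)
Step 4: +1 fires, +4 burnt (F count now 1)
Step 5: +1 fires, +1 burnt (F count now 1)
Step 6: +0 fires, +1 burnt (F count now 0)
Fire out after step 6
Initially T: 17, now '.': 23
Total burnt (originally-T cells now '.'): 15

Answer: 15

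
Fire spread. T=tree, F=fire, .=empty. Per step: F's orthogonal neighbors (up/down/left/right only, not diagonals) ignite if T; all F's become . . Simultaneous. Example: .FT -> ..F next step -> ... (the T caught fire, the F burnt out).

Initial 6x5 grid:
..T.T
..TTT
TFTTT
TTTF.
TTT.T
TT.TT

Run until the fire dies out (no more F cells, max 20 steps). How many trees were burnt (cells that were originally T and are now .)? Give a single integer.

Answer: 17

Derivation:
Step 1: +5 fires, +2 burnt (F count now 5)
Step 2: +6 fires, +5 burnt (F count now 6)
Step 3: +4 fires, +6 burnt (F count now 4)
Step 4: +2 fires, +4 burnt (F count now 2)
Step 5: +0 fires, +2 burnt (F count now 0)
Fire out after step 5
Initially T: 20, now '.': 27
Total burnt (originally-T cells now '.'): 17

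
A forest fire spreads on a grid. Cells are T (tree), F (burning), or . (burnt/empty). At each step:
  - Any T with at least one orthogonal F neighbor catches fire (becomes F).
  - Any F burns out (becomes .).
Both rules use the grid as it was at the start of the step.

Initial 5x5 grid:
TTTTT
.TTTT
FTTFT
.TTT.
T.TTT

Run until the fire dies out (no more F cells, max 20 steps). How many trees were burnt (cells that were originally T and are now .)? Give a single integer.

Step 1: +5 fires, +2 burnt (F count now 5)
Step 2: +7 fires, +5 burnt (F count now 7)
Step 3: +5 fires, +7 burnt (F count now 5)
Step 4: +1 fires, +5 burnt (F count now 1)
Step 5: +0 fires, +1 burnt (F count now 0)
Fire out after step 5
Initially T: 19, now '.': 24
Total burnt (originally-T cells now '.'): 18

Answer: 18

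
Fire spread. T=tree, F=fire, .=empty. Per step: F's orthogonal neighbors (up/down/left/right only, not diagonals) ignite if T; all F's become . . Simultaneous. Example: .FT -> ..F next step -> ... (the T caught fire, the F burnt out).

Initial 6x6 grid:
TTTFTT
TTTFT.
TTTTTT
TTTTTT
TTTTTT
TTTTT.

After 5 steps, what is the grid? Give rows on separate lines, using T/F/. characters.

Step 1: 5 trees catch fire, 2 burn out
  TTF.FT
  TTF.F.
  TTTFTT
  TTTTTT
  TTTTTT
  TTTTT.
Step 2: 6 trees catch fire, 5 burn out
  TF...F
  TF....
  TTF.FT
  TTTFTT
  TTTTTT
  TTTTT.
Step 3: 7 trees catch fire, 6 burn out
  F.....
  F.....
  TF...F
  TTF.FT
  TTTFTT
  TTTTT.
Step 4: 6 trees catch fire, 7 burn out
  ......
  ......
  F.....
  TF...F
  TTF.FT
  TTTFT.
Step 5: 5 trees catch fire, 6 burn out
  ......
  ......
  ......
  F.....
  TF...F
  TTF.F.

......
......
......
F.....
TF...F
TTF.F.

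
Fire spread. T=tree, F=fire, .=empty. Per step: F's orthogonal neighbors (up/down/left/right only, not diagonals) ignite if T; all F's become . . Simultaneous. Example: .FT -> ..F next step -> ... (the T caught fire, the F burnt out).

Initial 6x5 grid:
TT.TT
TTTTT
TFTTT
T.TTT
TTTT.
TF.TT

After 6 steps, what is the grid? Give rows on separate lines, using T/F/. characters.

Step 1: 5 trees catch fire, 2 burn out
  TT.TT
  TFTTT
  F.FTT
  T.TTT
  TFTT.
  F..TT
Step 2: 8 trees catch fire, 5 burn out
  TF.TT
  F.FTT
  ...FT
  F.FTT
  F.FT.
  ...TT
Step 3: 5 trees catch fire, 8 burn out
  F..TT
  ...FT
  ....F
  ...FT
  ...F.
  ...TT
Step 4: 4 trees catch fire, 5 burn out
  ...FT
  ....F
  .....
  ....F
  .....
  ...FT
Step 5: 2 trees catch fire, 4 burn out
  ....F
  .....
  .....
  .....
  .....
  ....F
Step 6: 0 trees catch fire, 2 burn out
  .....
  .....
  .....
  .....
  .....
  .....

.....
.....
.....
.....
.....
.....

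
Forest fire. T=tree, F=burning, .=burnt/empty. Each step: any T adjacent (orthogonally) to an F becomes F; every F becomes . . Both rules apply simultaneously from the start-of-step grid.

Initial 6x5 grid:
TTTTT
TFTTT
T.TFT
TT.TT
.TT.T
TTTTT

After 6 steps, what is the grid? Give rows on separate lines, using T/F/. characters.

Step 1: 7 trees catch fire, 2 burn out
  TFTTT
  F.FFT
  T.F.F
  TT.FT
  .TT.T
  TTTTT
Step 2: 6 trees catch fire, 7 burn out
  F.FFT
  ....F
  F....
  TT..F
  .TT.T
  TTTTT
Step 3: 3 trees catch fire, 6 burn out
  ....F
  .....
  .....
  FT...
  .TT.F
  TTTTT
Step 4: 2 trees catch fire, 3 burn out
  .....
  .....
  .....
  .F...
  .TT..
  TTTTF
Step 5: 2 trees catch fire, 2 burn out
  .....
  .....
  .....
  .....
  .FT..
  TTTF.
Step 6: 3 trees catch fire, 2 burn out
  .....
  .....
  .....
  .....
  ..F..
  TFF..

.....
.....
.....
.....
..F..
TFF..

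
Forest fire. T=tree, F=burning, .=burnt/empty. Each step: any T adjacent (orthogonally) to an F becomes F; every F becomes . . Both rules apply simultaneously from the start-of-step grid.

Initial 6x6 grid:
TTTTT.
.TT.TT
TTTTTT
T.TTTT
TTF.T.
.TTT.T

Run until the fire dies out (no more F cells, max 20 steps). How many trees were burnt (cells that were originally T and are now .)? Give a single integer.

Step 1: +3 fires, +1 burnt (F count now 3)
Step 2: +5 fires, +3 burnt (F count now 5)
Step 3: +5 fires, +5 burnt (F count now 5)
Step 4: +6 fires, +5 burnt (F count now 6)
Step 5: +4 fires, +6 burnt (F count now 4)
Step 6: +3 fires, +4 burnt (F count now 3)
Step 7: +0 fires, +3 burnt (F count now 0)
Fire out after step 7
Initially T: 27, now '.': 35
Total burnt (originally-T cells now '.'): 26

Answer: 26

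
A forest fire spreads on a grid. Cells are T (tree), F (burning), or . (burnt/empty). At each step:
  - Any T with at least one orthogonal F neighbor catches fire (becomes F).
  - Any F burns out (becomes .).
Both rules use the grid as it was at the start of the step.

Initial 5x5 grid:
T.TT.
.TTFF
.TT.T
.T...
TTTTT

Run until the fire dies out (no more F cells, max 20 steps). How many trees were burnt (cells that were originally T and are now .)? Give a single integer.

Step 1: +3 fires, +2 burnt (F count now 3)
Step 2: +3 fires, +3 burnt (F count now 3)
Step 3: +1 fires, +3 burnt (F count now 1)
Step 4: +1 fires, +1 burnt (F count now 1)
Step 5: +1 fires, +1 burnt (F count now 1)
Step 6: +2 fires, +1 burnt (F count now 2)
Step 7: +1 fires, +2 burnt (F count now 1)
Step 8: +1 fires, +1 burnt (F count now 1)
Step 9: +0 fires, +1 burnt (F count now 0)
Fire out after step 9
Initially T: 14, now '.': 24
Total burnt (originally-T cells now '.'): 13

Answer: 13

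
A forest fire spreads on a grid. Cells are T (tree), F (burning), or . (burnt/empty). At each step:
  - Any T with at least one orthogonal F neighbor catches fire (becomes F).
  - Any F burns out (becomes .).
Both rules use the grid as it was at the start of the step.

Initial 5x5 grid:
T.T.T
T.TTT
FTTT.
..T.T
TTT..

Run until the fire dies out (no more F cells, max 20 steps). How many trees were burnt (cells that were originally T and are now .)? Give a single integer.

Step 1: +2 fires, +1 burnt (F count now 2)
Step 2: +2 fires, +2 burnt (F count now 2)
Step 3: +3 fires, +2 burnt (F count now 3)
Step 4: +3 fires, +3 burnt (F count now 3)
Step 5: +2 fires, +3 burnt (F count now 2)
Step 6: +2 fires, +2 burnt (F count now 2)
Step 7: +0 fires, +2 burnt (F count now 0)
Fire out after step 7
Initially T: 15, now '.': 24
Total burnt (originally-T cells now '.'): 14

Answer: 14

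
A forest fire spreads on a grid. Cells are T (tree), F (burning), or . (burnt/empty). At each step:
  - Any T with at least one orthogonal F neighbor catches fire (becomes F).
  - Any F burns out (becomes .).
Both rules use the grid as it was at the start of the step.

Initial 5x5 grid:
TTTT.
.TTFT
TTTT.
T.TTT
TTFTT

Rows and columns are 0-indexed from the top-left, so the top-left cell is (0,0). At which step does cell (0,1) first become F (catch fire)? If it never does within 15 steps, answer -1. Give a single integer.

Step 1: cell (0,1)='T' (+7 fires, +2 burnt)
Step 2: cell (0,1)='T' (+6 fires, +7 burnt)
Step 3: cell (0,1)='F' (+4 fires, +6 burnt)
  -> target ignites at step 3
Step 4: cell (0,1)='.' (+2 fires, +4 burnt)
Step 5: cell (0,1)='.' (+0 fires, +2 burnt)
  fire out at step 5

3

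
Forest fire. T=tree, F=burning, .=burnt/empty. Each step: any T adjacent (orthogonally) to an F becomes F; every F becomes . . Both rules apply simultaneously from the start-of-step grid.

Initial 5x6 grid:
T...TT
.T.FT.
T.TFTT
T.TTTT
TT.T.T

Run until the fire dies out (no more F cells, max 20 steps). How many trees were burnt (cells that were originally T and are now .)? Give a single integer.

Step 1: +4 fires, +2 burnt (F count now 4)
Step 2: +5 fires, +4 burnt (F count now 5)
Step 3: +2 fires, +5 burnt (F count now 2)
Step 4: +1 fires, +2 burnt (F count now 1)
Step 5: +0 fires, +1 burnt (F count now 0)
Fire out after step 5
Initially T: 18, now '.': 24
Total burnt (originally-T cells now '.'): 12

Answer: 12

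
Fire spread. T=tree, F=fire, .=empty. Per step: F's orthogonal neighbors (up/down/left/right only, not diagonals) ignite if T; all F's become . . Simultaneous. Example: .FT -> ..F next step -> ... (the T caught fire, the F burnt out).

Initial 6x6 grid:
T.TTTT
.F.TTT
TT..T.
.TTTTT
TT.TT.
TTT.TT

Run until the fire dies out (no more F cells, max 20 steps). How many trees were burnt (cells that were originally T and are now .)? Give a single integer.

Step 1: +1 fires, +1 burnt (F count now 1)
Step 2: +2 fires, +1 burnt (F count now 2)
Step 3: +2 fires, +2 burnt (F count now 2)
Step 4: +3 fires, +2 burnt (F count now 3)
Step 5: +4 fires, +3 burnt (F count now 4)
Step 6: +3 fires, +4 burnt (F count now 3)
Step 7: +2 fires, +3 burnt (F count now 2)
Step 8: +4 fires, +2 burnt (F count now 4)
Step 9: +2 fires, +4 burnt (F count now 2)
Step 10: +1 fires, +2 burnt (F count now 1)
Step 11: +0 fires, +1 burnt (F count now 0)
Fire out after step 11
Initially T: 25, now '.': 35
Total burnt (originally-T cells now '.'): 24

Answer: 24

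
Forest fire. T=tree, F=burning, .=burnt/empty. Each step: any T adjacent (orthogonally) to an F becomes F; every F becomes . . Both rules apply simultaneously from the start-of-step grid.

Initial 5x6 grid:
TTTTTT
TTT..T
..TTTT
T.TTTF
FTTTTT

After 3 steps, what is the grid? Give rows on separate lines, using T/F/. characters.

Step 1: 5 trees catch fire, 2 burn out
  TTTTTT
  TTT..T
  ..TTTF
  F.TTF.
  .FTTTF
Step 2: 5 trees catch fire, 5 burn out
  TTTTTT
  TTT..F
  ..TTF.
  ..TF..
  ..FTF.
Step 3: 4 trees catch fire, 5 burn out
  TTTTTF
  TTT...
  ..TF..
  ..F...
  ...F..

TTTTTF
TTT...
..TF..
..F...
...F..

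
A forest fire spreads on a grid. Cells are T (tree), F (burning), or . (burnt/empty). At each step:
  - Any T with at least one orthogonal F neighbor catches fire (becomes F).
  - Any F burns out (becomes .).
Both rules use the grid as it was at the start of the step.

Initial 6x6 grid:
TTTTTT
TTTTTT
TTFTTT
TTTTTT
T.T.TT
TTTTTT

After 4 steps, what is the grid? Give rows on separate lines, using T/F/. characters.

Step 1: 4 trees catch fire, 1 burn out
  TTTTTT
  TTFTTT
  TF.FTT
  TTFTTT
  T.T.TT
  TTTTTT
Step 2: 8 trees catch fire, 4 burn out
  TTFTTT
  TF.FTT
  F...FT
  TF.FTT
  T.F.TT
  TTTTTT
Step 3: 8 trees catch fire, 8 burn out
  TF.FTT
  F...FT
  .....F
  F...FT
  T...TT
  TTFTTT
Step 4: 8 trees catch fire, 8 burn out
  F...FT
  .....F
  ......
  .....F
  F...FT
  TF.FTT

F...FT
.....F
......
.....F
F...FT
TF.FTT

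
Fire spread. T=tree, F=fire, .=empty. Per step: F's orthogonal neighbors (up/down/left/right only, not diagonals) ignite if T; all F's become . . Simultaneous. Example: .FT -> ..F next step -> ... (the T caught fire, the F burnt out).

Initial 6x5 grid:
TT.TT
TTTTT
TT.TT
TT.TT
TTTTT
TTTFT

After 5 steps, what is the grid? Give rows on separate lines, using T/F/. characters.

Step 1: 3 trees catch fire, 1 burn out
  TT.TT
  TTTTT
  TT.TT
  TT.TT
  TTTFT
  TTF.F
Step 2: 4 trees catch fire, 3 burn out
  TT.TT
  TTTTT
  TT.TT
  TT.FT
  TTF.F
  TF...
Step 3: 4 trees catch fire, 4 burn out
  TT.TT
  TTTTT
  TT.FT
  TT..F
  TF...
  F....
Step 4: 4 trees catch fire, 4 burn out
  TT.TT
  TTTFT
  TT..F
  TF...
  F....
  .....
Step 5: 5 trees catch fire, 4 burn out
  TT.FT
  TTF.F
  TF...
  F....
  .....
  .....

TT.FT
TTF.F
TF...
F....
.....
.....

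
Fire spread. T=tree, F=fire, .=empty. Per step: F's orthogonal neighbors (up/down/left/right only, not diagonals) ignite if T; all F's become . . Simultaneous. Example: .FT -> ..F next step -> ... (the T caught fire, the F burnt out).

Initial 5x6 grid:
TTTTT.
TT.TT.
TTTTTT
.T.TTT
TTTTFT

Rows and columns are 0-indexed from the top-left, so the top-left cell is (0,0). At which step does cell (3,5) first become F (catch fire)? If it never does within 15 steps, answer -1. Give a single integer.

Step 1: cell (3,5)='T' (+3 fires, +1 burnt)
Step 2: cell (3,5)='F' (+4 fires, +3 burnt)
  -> target ignites at step 2
Step 3: cell (3,5)='.' (+4 fires, +4 burnt)
Step 4: cell (3,5)='.' (+5 fires, +4 burnt)
Step 5: cell (3,5)='.' (+2 fires, +5 burnt)
Step 6: cell (3,5)='.' (+3 fires, +2 burnt)
Step 7: cell (3,5)='.' (+2 fires, +3 burnt)
Step 8: cell (3,5)='.' (+1 fires, +2 burnt)
Step 9: cell (3,5)='.' (+0 fires, +1 burnt)
  fire out at step 9

2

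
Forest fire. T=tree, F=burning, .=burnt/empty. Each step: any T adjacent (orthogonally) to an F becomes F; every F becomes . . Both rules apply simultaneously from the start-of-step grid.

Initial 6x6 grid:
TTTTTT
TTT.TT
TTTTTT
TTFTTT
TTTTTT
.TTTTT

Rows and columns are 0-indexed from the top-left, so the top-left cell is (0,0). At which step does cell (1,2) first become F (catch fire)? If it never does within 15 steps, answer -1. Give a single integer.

Step 1: cell (1,2)='T' (+4 fires, +1 burnt)
Step 2: cell (1,2)='F' (+8 fires, +4 burnt)
  -> target ignites at step 2
Step 3: cell (1,2)='.' (+9 fires, +8 burnt)
Step 4: cell (1,2)='.' (+7 fires, +9 burnt)
Step 5: cell (1,2)='.' (+4 fires, +7 burnt)
Step 6: cell (1,2)='.' (+1 fires, +4 burnt)
Step 7: cell (1,2)='.' (+0 fires, +1 burnt)
  fire out at step 7

2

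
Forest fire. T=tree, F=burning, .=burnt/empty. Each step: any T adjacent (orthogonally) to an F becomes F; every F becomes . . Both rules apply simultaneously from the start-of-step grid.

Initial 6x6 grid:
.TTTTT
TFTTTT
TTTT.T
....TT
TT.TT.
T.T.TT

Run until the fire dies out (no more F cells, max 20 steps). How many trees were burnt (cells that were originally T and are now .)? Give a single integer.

Answer: 21

Derivation:
Step 1: +4 fires, +1 burnt (F count now 4)
Step 2: +4 fires, +4 burnt (F count now 4)
Step 3: +3 fires, +4 burnt (F count now 3)
Step 4: +2 fires, +3 burnt (F count now 2)
Step 5: +2 fires, +2 burnt (F count now 2)
Step 6: +1 fires, +2 burnt (F count now 1)
Step 7: +1 fires, +1 burnt (F count now 1)
Step 8: +1 fires, +1 burnt (F count now 1)
Step 9: +2 fires, +1 burnt (F count now 2)
Step 10: +1 fires, +2 burnt (F count now 1)
Step 11: +0 fires, +1 burnt (F count now 0)
Fire out after step 11
Initially T: 25, now '.': 32
Total burnt (originally-T cells now '.'): 21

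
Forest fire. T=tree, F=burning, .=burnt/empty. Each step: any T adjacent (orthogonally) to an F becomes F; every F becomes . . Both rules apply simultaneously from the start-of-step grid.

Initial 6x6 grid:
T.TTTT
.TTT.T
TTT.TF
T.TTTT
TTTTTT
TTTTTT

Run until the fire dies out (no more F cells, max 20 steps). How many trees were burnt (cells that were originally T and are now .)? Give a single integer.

Answer: 29

Derivation:
Step 1: +3 fires, +1 burnt (F count now 3)
Step 2: +3 fires, +3 burnt (F count now 3)
Step 3: +4 fires, +3 burnt (F count now 4)
Step 4: +4 fires, +4 burnt (F count now 4)
Step 5: +5 fires, +4 burnt (F count now 5)
Step 6: +4 fires, +5 burnt (F count now 4)
Step 7: +4 fires, +4 burnt (F count now 4)
Step 8: +2 fires, +4 burnt (F count now 2)
Step 9: +0 fires, +2 burnt (F count now 0)
Fire out after step 9
Initially T: 30, now '.': 35
Total burnt (originally-T cells now '.'): 29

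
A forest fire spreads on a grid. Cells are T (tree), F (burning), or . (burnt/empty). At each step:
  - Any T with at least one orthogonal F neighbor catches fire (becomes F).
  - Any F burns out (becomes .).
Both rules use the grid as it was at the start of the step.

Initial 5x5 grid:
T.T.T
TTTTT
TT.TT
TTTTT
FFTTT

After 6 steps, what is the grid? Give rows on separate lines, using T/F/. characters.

Step 1: 3 trees catch fire, 2 burn out
  T.T.T
  TTTTT
  TT.TT
  FFTTT
  ..FTT
Step 2: 4 trees catch fire, 3 burn out
  T.T.T
  TTTTT
  FF.TT
  ..FTT
  ...FT
Step 3: 4 trees catch fire, 4 burn out
  T.T.T
  FFTTT
  ...TT
  ...FT
  ....F
Step 4: 4 trees catch fire, 4 burn out
  F.T.T
  ..FTT
  ...FT
  ....F
  .....
Step 5: 3 trees catch fire, 4 burn out
  ..F.T
  ...FT
  ....F
  .....
  .....
Step 6: 1 trees catch fire, 3 burn out
  ....T
  ....F
  .....
  .....
  .....

....T
....F
.....
.....
.....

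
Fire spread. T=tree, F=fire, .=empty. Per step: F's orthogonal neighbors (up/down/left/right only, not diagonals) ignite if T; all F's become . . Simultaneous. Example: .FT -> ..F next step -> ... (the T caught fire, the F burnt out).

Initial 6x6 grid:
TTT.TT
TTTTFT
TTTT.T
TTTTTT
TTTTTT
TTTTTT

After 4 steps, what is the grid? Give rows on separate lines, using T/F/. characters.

Step 1: 3 trees catch fire, 1 burn out
  TTT.FT
  TTTF.F
  TTTT.T
  TTTTTT
  TTTTTT
  TTTTTT
Step 2: 4 trees catch fire, 3 burn out
  TTT..F
  TTF...
  TTTF.F
  TTTTTT
  TTTTTT
  TTTTTT
Step 3: 5 trees catch fire, 4 burn out
  TTF...
  TF....
  TTF...
  TTTFTF
  TTTTTT
  TTTTTT
Step 4: 7 trees catch fire, 5 burn out
  TF....
  F.....
  TF....
  TTF.F.
  TTTFTF
  TTTTTT

TF....
F.....
TF....
TTF.F.
TTTFTF
TTTTTT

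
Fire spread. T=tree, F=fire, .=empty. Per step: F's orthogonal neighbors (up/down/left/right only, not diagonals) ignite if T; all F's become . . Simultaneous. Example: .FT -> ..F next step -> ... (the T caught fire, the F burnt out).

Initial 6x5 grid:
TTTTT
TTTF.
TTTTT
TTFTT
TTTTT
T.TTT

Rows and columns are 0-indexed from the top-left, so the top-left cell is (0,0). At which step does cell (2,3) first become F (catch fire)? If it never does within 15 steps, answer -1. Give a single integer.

Step 1: cell (2,3)='F' (+7 fires, +2 burnt)
  -> target ignites at step 1
Step 2: cell (2,3)='.' (+10 fires, +7 burnt)
Step 3: cell (2,3)='.' (+6 fires, +10 burnt)
Step 4: cell (2,3)='.' (+3 fires, +6 burnt)
Step 5: cell (2,3)='.' (+0 fires, +3 burnt)
  fire out at step 5

1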